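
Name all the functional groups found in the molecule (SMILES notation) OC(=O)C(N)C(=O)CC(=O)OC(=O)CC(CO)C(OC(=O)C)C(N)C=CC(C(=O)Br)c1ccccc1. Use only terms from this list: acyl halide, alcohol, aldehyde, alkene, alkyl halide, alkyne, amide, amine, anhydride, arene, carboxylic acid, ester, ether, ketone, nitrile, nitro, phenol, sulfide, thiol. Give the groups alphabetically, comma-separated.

acyl halide, alcohol, alkene, amine, anhydride, arene, carboxylic acid, ester, ketone

–COOH: carbonyl C bonded to –OH and C → carboxylic acid (the –OH is not a separate alcohol).
–NH2 on an sp³ carbon with no adjacent C=O → amine.
–C(=O)– with carbon on both sides → ketone.
two acyl groups sharing one oxygen, –C(=O)–O–C(=O)– → anhydride.
pendant –CH2OH on an sp³ backbone C → alcohol.
pendant –OC(=O)CH3: an acyloxy group → ester.
–NH2 on an sp³ carbon with no adjacent C=O → amine.
C=C double bond → alkene.
pendant –C(=O)X: carbonyl C bonded to C and halogen → acyl halide.
–C6H5 phenyl ring → arene.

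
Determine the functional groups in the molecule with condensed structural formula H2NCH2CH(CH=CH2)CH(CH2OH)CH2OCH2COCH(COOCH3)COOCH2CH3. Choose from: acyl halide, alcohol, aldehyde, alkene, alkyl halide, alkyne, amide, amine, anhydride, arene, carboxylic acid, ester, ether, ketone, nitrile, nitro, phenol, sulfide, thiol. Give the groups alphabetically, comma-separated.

–NH2 on an sp³ carbon with no adjacent C=O → amine.
pendant –CH=CH2: C=C double bond → alkene.
pendant –CH2OH on an sp³ backbone C → alcohol.
C–O–C with sp³ carbons on both sides and no adjacent C=O → ether.
–C(=O)– with carbon on both sides → ketone.
pendant –COOCH3: carbonyl C bonded to C and –OCH3 → ester.
–C(=O)OCH2CH3: carbonyl C bonded to C and to –OEt → ester.

alcohol, alkene, amine, ester, ether, ketone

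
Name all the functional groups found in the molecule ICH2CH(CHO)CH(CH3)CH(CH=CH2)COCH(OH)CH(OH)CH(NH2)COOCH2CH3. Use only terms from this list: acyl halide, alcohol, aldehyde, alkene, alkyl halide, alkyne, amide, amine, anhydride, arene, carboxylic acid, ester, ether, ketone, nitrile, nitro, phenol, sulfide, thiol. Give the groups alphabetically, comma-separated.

Reading the structure from left to right:
  ICH2: halogen on an sp³ carbon → alkyl halide.
  CH(CHO): pendant –CHO: carbonyl C bonded to C and H → aldehyde.
  CH(CH=CH2): pendant –CH=CH2: C=C double bond → alkene.
  CO: –C(=O)– with carbon on both sides → ketone.
  CH(OH): –OH on an sp³ carbon → alcohol (secondary).
  CH(OH): –OH on an sp³ carbon → alcohol (secondary).
  CH(NH2): –NH2 on an sp³ carbon with no adjacent C=O → amine.
  COOCH2CH3: –C(=O)OCH2CH3: carbonyl C bonded to C and to –OEt → ester.

alcohol, aldehyde, alkene, alkyl halide, amine, ester, ketone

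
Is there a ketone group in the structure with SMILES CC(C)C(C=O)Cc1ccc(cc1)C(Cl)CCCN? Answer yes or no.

no

Taking each segment in turn:
  CH(CHO): pendant –CHO: carbonyl C bonded to C and H → aldehyde.
  C6H4: para-disubstituted benzene ring → arene.
  CH(Cl): halogen on an sp³ carbon → alkyl halide.
  CH2NH2: –NH2 on an sp³ carbon with no adjacent C=O → amine.
In CH(CHO), the carbonyl carbon carries an H, so it is an aldehyde, not a ketone.
The groups actually present are: aldehyde, alkyl halide, amine, arene.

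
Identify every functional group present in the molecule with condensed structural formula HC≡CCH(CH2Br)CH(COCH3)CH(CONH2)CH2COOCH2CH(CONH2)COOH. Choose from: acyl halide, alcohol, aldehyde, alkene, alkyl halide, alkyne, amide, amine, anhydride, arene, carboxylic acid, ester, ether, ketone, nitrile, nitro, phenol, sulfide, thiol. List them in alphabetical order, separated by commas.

alkyl halide, alkyne, amide, carboxylic acid, ester, ketone

Working along the chain:
  HC≡C: C≡C triple bond → alkyne.
  CH(CH2Br): pendant –CH2X: halogen on sp³ carbon → alkyl halide.
  CH(COCH3): pendant –COCH3: carbonyl C bonded to two carbons → ketone.
  CH(CONH2): pendant –CONH2: carbonyl C bonded to C and N → amide.
  CH2COOCH2: –C(=O)–O–C with C on the carbonyl side → ester.
  CH(CONH2): pendant –CONH2: carbonyl C bonded to C and N → amide.
  COOH: –COOH: carbonyl C bonded to –OH and C → carboxylic acid (the –OH is not a separate alcohol).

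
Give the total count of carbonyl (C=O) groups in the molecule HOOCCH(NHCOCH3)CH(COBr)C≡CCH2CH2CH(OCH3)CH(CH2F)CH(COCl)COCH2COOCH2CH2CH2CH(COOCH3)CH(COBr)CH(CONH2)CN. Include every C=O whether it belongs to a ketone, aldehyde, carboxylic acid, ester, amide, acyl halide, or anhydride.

HOOC: carboxylic acid, 1 C=O (running total 1).
CH(NHCOCH3): amide, 1 C=O (running total 2).
CH(COBr): acyl halide, 1 C=O (running total 3).
CH(COCl): acyl halide, 1 C=O (running total 4).
CO: ketone, 1 C=O (running total 5).
CH2COOCH2: ester, 1 C=O (running total 6).
CH(COOCH3): ester, 1 C=O (running total 7).
CH(COBr): acyl halide, 1 C=O (running total 8).
CH(CONH2): amide, 1 C=O (running total 9).

9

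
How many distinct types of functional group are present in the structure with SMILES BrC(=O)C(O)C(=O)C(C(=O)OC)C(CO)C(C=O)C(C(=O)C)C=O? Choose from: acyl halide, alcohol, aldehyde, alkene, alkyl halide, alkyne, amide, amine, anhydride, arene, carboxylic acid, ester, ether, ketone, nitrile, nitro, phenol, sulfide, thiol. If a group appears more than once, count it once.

–C(=O)Br: carbonyl C bonded to C and to a halogen → acyl halide (not alkyl halide).
–OH on an sp³ carbon → alcohol (secondary).
–C(=O)– with carbon on both sides → ketone.
pendant –COOCH3: carbonyl C bonded to C and –OCH3 → ester.
pendant –CH2OH on an sp³ backbone C → alcohol.
pendant –CHO: carbonyl C bonded to C and H → aldehyde.
pendant –COCH3: carbonyl C bonded to two carbons → ketone.
terminal –CHO: carbonyl C bonded to H and C → aldehyde.
Distinct types present: acyl halide, alcohol, aldehyde, ester, ketone.

5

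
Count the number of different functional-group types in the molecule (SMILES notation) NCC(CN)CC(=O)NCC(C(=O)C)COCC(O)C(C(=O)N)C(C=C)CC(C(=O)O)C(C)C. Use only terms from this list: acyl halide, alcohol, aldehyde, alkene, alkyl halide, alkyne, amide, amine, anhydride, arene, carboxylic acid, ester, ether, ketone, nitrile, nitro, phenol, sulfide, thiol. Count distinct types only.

Taking each segment in turn:
  H2NCH2: –NH2 on an sp³ carbon with no adjacent C=O → amine.
  CH(CH2NH2): pendant –CH2NH2: N on sp³ C, no adjacent C=O → amine.
  CH2CONHCH2: –C(=O)–N– linkage → amide (the N is not an amine).
  CH(COCH3): pendant –COCH3: carbonyl C bonded to two carbons → ketone.
  CH2OCH2: C–O–C with sp³ carbons on both sides and no adjacent C=O → ether.
  CH(OH): –OH on an sp³ carbon → alcohol (secondary).
  CH(CONH2): pendant –CONH2: carbonyl C bonded to C and N → amide.
  CH(CH=CH2): pendant –CH=CH2: C=C double bond → alkene.
  CH(COOH): pendant –COOH: carbonyl C bonded to C and –OH → carboxylic acid.
Distinct types present: alcohol, alkene, amide, amine, carboxylic acid, ether, ketone.

7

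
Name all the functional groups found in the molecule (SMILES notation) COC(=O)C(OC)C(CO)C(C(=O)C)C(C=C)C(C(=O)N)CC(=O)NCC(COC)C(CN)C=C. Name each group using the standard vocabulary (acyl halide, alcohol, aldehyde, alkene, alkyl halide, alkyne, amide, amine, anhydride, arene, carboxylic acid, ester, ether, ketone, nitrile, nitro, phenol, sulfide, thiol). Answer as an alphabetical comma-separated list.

CH3O–C(=O)–: carbonyl C bonded to C and to –OCH3 → ester (not ketone + ether).
pendant –OCH3: C–O–C with sp³ C, no adjacent C=O → ether.
pendant –CH2OH on an sp³ backbone C → alcohol.
pendant –COCH3: carbonyl C bonded to two carbons → ketone.
pendant –CH=CH2: C=C double bond → alkene.
pendant –CONH2: carbonyl C bonded to C and N → amide.
–C(=O)–N– linkage → amide (the N is not an amine).
pendant –CH2OCH3: C–O–C linkage → ether.
pendant –CH2NH2: N on sp³ C, no adjacent C=O → amine.
C=C double bond → alkene.

alcohol, alkene, amide, amine, ester, ether, ketone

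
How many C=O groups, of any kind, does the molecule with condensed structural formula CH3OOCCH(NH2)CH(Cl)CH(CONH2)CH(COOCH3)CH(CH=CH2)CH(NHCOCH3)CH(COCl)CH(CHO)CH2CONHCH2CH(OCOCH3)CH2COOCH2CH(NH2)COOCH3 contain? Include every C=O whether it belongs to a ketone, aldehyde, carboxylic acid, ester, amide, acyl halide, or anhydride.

CH3OOC: ester, 1 C=O (running total 1).
CH(CONH2): amide, 1 C=O (running total 2).
CH(COOCH3): ester, 1 C=O (running total 3).
CH(NHCOCH3): amide, 1 C=O (running total 4).
CH(COCl): acyl halide, 1 C=O (running total 5).
CH(CHO): aldehyde, 1 C=O (running total 6).
CH2CONHCH2: amide, 1 C=O (running total 7).
CH(OCOCH3): ester, 1 C=O (running total 8).
CH2COOCH2: ester, 1 C=O (running total 9).
COOCH3: ester, 1 C=O (running total 10).

10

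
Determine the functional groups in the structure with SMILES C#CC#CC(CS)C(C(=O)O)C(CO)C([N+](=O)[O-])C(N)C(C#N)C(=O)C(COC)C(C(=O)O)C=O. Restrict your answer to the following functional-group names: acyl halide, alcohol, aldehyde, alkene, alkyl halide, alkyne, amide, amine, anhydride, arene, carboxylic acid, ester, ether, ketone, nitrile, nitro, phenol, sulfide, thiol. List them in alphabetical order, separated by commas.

alcohol, aldehyde, alkyne, amine, carboxylic acid, ether, ketone, nitrile, nitro, thiol

Taking each segment in turn:
  HC≡C: C≡C triple bond → alkyne.
  C≡C: C≡C triple bond → alkyne.
  CH(CH2SH): pendant –CH2SH → thiol.
  CH(COOH): pendant –COOH: carbonyl C bonded to C and –OH → carboxylic acid.
  CH(CH2OH): pendant –CH2OH on an sp³ backbone C → alcohol.
  CH(NO2): –NO2 on an sp³ carbon → nitro (the N=O is not a carbonyl).
  CH(NH2): –NH2 on an sp³ carbon with no adjacent C=O → amine.
  CH(CN): pendant –C≡N: nitrile.
  CO: –C(=O)– with carbon on both sides → ketone.
  CH(CH2OCH3): pendant –CH2OCH3: C–O–C linkage → ether.
  CH(COOH): pendant –COOH: carbonyl C bonded to C and –OH → carboxylic acid.
  CHO: terminal –CHO: carbonyl C bonded to H and C → aldehyde.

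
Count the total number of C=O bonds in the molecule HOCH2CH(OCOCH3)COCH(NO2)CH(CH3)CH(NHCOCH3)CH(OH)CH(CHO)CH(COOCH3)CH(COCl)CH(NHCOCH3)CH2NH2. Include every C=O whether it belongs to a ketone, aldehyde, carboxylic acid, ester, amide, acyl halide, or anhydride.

CH(OCOCH3): ester, 1 C=O (running total 1).
CO: ketone, 1 C=O (running total 2).
CH(NHCOCH3): amide, 1 C=O (running total 3).
CH(CHO): aldehyde, 1 C=O (running total 4).
CH(COOCH3): ester, 1 C=O (running total 5).
CH(COCl): acyl halide, 1 C=O (running total 6).
CH(NHCOCH3): amide, 1 C=O (running total 7).

7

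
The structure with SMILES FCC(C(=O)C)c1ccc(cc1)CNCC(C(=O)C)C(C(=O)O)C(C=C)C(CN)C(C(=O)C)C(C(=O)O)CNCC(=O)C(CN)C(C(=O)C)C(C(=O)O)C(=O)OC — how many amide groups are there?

halogen on an sp³ carbon → alkyl halide.
pendant –COCH3: carbonyl C bonded to two carbons → ketone.
para-disubstituted benzene ring → arene.
C–N–C with sp³ carbons and no adjacent C=O → amine (secondary).
pendant –COCH3: carbonyl C bonded to two carbons → ketone.
pendant –COOH: carbonyl C bonded to C and –OH → carboxylic acid.
pendant –CH=CH2: C=C double bond → alkene.
pendant –CH2NH2: N on sp³ C, no adjacent C=O → amine.
pendant –COCH3: carbonyl C bonded to two carbons → ketone.
pendant –COOH: carbonyl C bonded to C and –OH → carboxylic acid.
C–N–C with sp³ carbons and no adjacent C=O → amine (secondary).
–C(=O)– with carbon on both sides → ketone.
pendant –CH2NH2: N on sp³ C, no adjacent C=O → amine.
pendant –COCH3: carbonyl C bonded to two carbons → ketone.
pendant –COOH: carbonyl C bonded to C and –OH → carboxylic acid.
–C(=O)OCH3: carbonyl C bonded to C and to –OCH3 → ester (not ketone + ether).
No segment is a amide: CH2NHCH2 is amine, not amide; CH(CH2NH2) is amine, not amide; CH2NHCH2 is amine, not amide. → 0.

0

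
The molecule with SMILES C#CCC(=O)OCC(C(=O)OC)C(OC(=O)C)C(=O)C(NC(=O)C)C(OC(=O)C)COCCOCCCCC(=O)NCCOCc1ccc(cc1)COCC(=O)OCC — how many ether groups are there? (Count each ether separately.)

Taking each segment in turn:
  HC≡C: C≡C triple bond → alkyne.
  CH2COOCH2: –C(=O)–O–C with C on the carbonyl side → ester.
  CH(COOCH3): pendant –COOCH3: carbonyl C bonded to C and –OCH3 → ester.
  CH(OCOCH3): pendant –OC(=O)CH3: an acyloxy group → ester.
  CO: –C(=O)– with carbon on both sides → ketone.
  CH(NHCOCH3): pendant –NHC(=O)CH3: N bonded to a carbonyl → amide (not amine).
  CH(OCOCH3): pendant –OC(=O)CH3: an acyloxy group → ester.
  CH2OCH2: C–O–C with sp³ carbons on both sides and no adjacent C=O → ether.
  CH2OCH2: C–O–C with sp³ carbons on both sides and no adjacent C=O → ether.
  CH2CONHCH2: –C(=O)–N– linkage → amide (the N is not an amine).
  CH2OCH2: C–O–C with sp³ carbons on both sides and no adjacent C=O → ether.
  C6H4: para-disubstituted benzene ring → arene.
  CH2OCH2: C–O–C with sp³ carbons on both sides and no adjacent C=O → ether.
  COOCH2CH3: –C(=O)OCH2CH3: carbonyl C bonded to C and to –OEt → ester.
Ether appears at: CH2OCH2, CH2OCH2, CH2OCH2, CH2OCH2 → 4.

4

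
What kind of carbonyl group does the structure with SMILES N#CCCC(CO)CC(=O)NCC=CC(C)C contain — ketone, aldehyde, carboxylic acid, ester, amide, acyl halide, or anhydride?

amide

The carbonyl is in the CH2CONHCH2 segment: –C(=O)–N– linkage → amide (the N is not an amine).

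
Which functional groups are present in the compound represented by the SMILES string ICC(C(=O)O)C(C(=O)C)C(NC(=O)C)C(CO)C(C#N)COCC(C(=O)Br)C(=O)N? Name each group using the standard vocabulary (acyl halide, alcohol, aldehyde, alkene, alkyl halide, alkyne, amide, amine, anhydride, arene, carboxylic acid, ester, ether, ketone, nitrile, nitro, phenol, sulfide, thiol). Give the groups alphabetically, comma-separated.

Taking each segment in turn:
  ICH2: halogen on an sp³ carbon → alkyl halide.
  CH(COOH): pendant –COOH: carbonyl C bonded to C and –OH → carboxylic acid.
  CH(COCH3): pendant –COCH3: carbonyl C bonded to two carbons → ketone.
  CH(NHCOCH3): pendant –NHC(=O)CH3: N bonded to a carbonyl → amide (not amine).
  CH(CH2OH): pendant –CH2OH on an sp³ backbone C → alcohol.
  CH(CN): pendant –C≡N: nitrile.
  CH2OCH2: C–O–C with sp³ carbons on both sides and no adjacent C=O → ether.
  CH(COBr): pendant –C(=O)X: carbonyl C bonded to C and halogen → acyl halide.
  CONH2: –C(=O)NH2: carbonyl C bonded to C and to N → amide (the N is not a separate amine).

acyl halide, alcohol, alkyl halide, amide, carboxylic acid, ether, ketone, nitrile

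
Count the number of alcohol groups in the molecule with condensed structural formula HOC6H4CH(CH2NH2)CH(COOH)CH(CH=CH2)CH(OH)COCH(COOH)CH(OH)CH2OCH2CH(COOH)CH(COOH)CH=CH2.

2

–OH attached directly to an aromatic ring → phenol (not alcohol); the ring itself is an arene.
pendant –CH2NH2: N on sp³ C, no adjacent C=O → amine.
pendant –COOH: carbonyl C bonded to C and –OH → carboxylic acid.
pendant –CH=CH2: C=C double bond → alkene.
–OH on an sp³ carbon → alcohol (secondary).
–C(=O)– with carbon on both sides → ketone.
pendant –COOH: carbonyl C bonded to C and –OH → carboxylic acid.
–OH on an sp³ carbon → alcohol (secondary).
C–O–C with sp³ carbons on both sides and no adjacent C=O → ether.
pendant –COOH: carbonyl C bonded to C and –OH → carboxylic acid.
pendant –COOH: carbonyl C bonded to C and –OH → carboxylic acid.
C=C double bond → alkene.
Alcohol appears at: CH(OH), CH(OH) → 2.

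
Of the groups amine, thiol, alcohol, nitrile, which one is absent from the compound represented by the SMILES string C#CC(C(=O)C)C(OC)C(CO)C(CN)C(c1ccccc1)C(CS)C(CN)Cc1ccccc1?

thiol: present (CH(CH2SH) — pendant –CH2SH → thiol).
amine: present (CH(CH2NH2) — pendant –CH2NH2: N on sp³ C, no adjacent C=O → amine).
alcohol: present (CH(CH2OH) — pendant –CH2OH on an sp³ backbone C → alcohol).
nitrile: absent. In HC≡C, the triple bond is C≡C, not C≡N.

nitrile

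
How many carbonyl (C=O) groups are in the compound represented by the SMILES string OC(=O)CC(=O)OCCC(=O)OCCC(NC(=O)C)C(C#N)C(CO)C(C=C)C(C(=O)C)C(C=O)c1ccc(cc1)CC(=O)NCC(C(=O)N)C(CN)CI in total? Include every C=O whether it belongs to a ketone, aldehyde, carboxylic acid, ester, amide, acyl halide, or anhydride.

8

HOOC: carboxylic acid, 1 C=O (running total 1).
CH2COOCH2: ester, 1 C=O (running total 2).
CH2COOCH2: ester, 1 C=O (running total 3).
CH(NHCOCH3): amide, 1 C=O (running total 4).
CH(COCH3): ketone, 1 C=O (running total 5).
CH(CHO): aldehyde, 1 C=O (running total 6).
CH2CONHCH2: amide, 1 C=O (running total 7).
CH(CONH2): amide, 1 C=O (running total 8).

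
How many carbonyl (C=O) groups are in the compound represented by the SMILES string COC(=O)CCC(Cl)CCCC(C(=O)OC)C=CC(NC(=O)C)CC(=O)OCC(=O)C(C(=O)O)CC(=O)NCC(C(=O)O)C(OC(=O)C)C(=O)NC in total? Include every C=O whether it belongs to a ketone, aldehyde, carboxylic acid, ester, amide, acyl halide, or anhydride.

10

CH3OOC: ester, 1 C=O (running total 1).
CH(COOCH3): ester, 1 C=O (running total 2).
CH(NHCOCH3): amide, 1 C=O (running total 3).
CH2COOCH2: ester, 1 C=O (running total 4).
CO: ketone, 1 C=O (running total 5).
CH(COOH): carboxylic acid, 1 C=O (running total 6).
CH2CONHCH2: amide, 1 C=O (running total 7).
CH(COOH): carboxylic acid, 1 C=O (running total 8).
CH(OCOCH3): ester, 1 C=O (running total 9).
CONHCH3: amide, 1 C=O (running total 10).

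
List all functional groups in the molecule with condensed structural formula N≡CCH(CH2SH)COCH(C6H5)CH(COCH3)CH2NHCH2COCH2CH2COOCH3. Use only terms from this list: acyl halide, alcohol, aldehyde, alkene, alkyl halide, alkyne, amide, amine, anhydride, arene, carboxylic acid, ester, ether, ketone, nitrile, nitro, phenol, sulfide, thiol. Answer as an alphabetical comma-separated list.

amine, arene, ester, ketone, nitrile, thiol

N≡C–: carbon triple-bonded to nitrogen → nitrile.
pendant –CH2SH → thiol.
–C(=O)– with carbon on both sides → ketone.
pendant –C6H5: benzene ring → arene.
pendant –COCH3: carbonyl C bonded to two carbons → ketone.
C–N–C with sp³ carbons and no adjacent C=O → amine (secondary).
–C(=O)– with carbon on both sides → ketone.
–C(=O)OCH3: carbonyl C bonded to C and to –OCH3 → ester (not ketone + ether).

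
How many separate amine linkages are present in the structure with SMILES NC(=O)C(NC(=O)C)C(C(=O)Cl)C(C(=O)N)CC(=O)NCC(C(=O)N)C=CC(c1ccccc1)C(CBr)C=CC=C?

–C(=O)NH2: carbonyl C bonded to C and to N → amide (the N is not a separate amine).
pendant –NHC(=O)CH3: N bonded to a carbonyl → amide (not amine).
pendant –C(=O)X: carbonyl C bonded to C and halogen → acyl halide.
pendant –CONH2: carbonyl C bonded to C and N → amide.
–C(=O)–N– linkage → amide (the N is not an amine).
pendant –CONH2: carbonyl C bonded to C and N → amide.
C=C double bond → alkene.
pendant –C6H5: benzene ring → arene.
pendant –CH2X: halogen on sp³ carbon → alkyl halide.
C=C double bond → alkene.
C=C double bond → alkene.
No segment is a amine: H2NCO is amide, not amine; CH(NHCOCH3) is amide, not amine; CH(CONH2) is amide, not amine. → 0.

0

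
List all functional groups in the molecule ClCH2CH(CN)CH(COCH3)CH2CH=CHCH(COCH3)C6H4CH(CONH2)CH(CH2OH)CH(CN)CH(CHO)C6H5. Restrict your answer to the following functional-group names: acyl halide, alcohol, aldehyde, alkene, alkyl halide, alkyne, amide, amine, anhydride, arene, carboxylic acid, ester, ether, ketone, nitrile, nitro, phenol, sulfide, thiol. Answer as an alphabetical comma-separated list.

Taking each segment in turn:
  ClCH2: halogen on an sp³ carbon → alkyl halide.
  CH(CN): pendant –C≡N: nitrile.
  CH(COCH3): pendant –COCH3: carbonyl C bonded to two carbons → ketone.
  CH=CH: C=C double bond → alkene.
  CH(COCH3): pendant –COCH3: carbonyl C bonded to two carbons → ketone.
  C6H4: para-disubstituted benzene ring → arene.
  CH(CONH2): pendant –CONH2: carbonyl C bonded to C and N → amide.
  CH(CH2OH): pendant –CH2OH on an sp³ backbone C → alcohol.
  CH(CN): pendant –C≡N: nitrile.
  CH(CHO): pendant –CHO: carbonyl C bonded to C and H → aldehyde.
  C6H5: –C6H5 phenyl ring → arene.

alcohol, aldehyde, alkene, alkyl halide, amide, arene, ketone, nitrile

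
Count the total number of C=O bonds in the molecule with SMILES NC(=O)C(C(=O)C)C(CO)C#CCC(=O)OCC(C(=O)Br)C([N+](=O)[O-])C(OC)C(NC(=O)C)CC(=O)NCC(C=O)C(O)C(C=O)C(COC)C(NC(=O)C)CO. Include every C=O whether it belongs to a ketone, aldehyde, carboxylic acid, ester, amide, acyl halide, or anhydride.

H2NCO: amide, 1 C=O (running total 1).
CH(COCH3): ketone, 1 C=O (running total 2).
CH2COOCH2: ester, 1 C=O (running total 3).
CH(COBr): acyl halide, 1 C=O (running total 4).
CH(NHCOCH3): amide, 1 C=O (running total 5).
CH2CONHCH2: amide, 1 C=O (running total 6).
CH(CHO): aldehyde, 1 C=O (running total 7).
CH(CHO): aldehyde, 1 C=O (running total 8).
CH(NHCOCH3): amide, 1 C=O (running total 9).

9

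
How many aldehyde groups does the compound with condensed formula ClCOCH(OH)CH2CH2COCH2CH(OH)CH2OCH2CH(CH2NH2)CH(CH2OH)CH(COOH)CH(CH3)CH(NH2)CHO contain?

Reading the structure from left to right:
  ClCO: –C(=O)Cl: carbonyl C bonded to C and to a halogen → acyl halide (not alkyl halide).
  CH(OH): –OH on an sp³ carbon → alcohol (secondary).
  CO: –C(=O)– with carbon on both sides → ketone.
  CH(OH): –OH on an sp³ carbon → alcohol (secondary).
  CH2OCH2: C–O–C with sp³ carbons on both sides and no adjacent C=O → ether.
  CH(CH2NH2): pendant –CH2NH2: N on sp³ C, no adjacent C=O → amine.
  CH(CH2OH): pendant –CH2OH on an sp³ backbone C → alcohol.
  CH(COOH): pendant –COOH: carbonyl C bonded to C and –OH → carboxylic acid.
  CH(NH2): –NH2 on an sp³ carbon with no adjacent C=O → amine.
  CHO: terminal –CHO: carbonyl C bonded to H and C → aldehyde.
Aldehyde appears at: CHO → 1.

1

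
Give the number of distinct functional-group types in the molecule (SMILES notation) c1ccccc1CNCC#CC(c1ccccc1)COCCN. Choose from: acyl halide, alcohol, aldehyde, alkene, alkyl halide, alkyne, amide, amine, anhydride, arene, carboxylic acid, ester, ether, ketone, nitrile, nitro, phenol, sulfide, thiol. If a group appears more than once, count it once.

Reading the structure from left to right:
  C6H5: C6H5– phenyl ring → arene.
  CH2NHCH2: C–N–C with sp³ carbons and no adjacent C=O → amine (secondary).
  C≡C: C≡C triple bond → alkyne.
  CH(C6H5): pendant –C6H5: benzene ring → arene.
  CH2OCH2: C–O–C with sp³ carbons on both sides and no adjacent C=O → ether.
  CH2NH2: –NH2 on an sp³ carbon with no adjacent C=O → amine.
Distinct types present: alkyne, amine, arene, ether.

4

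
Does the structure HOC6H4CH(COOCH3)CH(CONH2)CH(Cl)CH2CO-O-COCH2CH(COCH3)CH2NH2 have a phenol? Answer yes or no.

yes

–OH attached directly to an aromatic ring → phenol (not alcohol); the ring itself is an arene.
pendant –COOCH3: carbonyl C bonded to C and –OCH3 → ester.
pendant –CONH2: carbonyl C bonded to C and N → amide.
halogen on an sp³ carbon → alkyl halide.
two acyl groups sharing one oxygen, –C(=O)–O–C(=O)– → anhydride.
pendant –COCH3: carbonyl C bonded to two carbons → ketone.
–NH2 on an sp³ carbon with no adjacent C=O → amine.
The HOC6H4 segment supplies the phenol: –OH attached directly to an aromatic ring → phenol (not alcohol); the ring itself is an arene.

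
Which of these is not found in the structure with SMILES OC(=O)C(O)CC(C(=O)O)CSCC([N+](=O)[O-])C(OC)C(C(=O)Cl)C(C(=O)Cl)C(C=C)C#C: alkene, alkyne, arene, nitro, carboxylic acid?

arene

alkyne: present (C≡CH — C≡C triple bond → alkyne).
alkene: present (CH(CH=CH2) — pendant –CH=CH2: C=C double bond → alkene).
carboxylic acid: present (HOOC — –COOH: carbonyl C bonded to –OH and C → carboxylic acid (the –OH is not a separate alcohol)).
nitro: present (CH(NO2) — –NO2 on an sp³ carbon → nitro (the N=O is not a carbonyl)).
arene: no segment matches this pattern.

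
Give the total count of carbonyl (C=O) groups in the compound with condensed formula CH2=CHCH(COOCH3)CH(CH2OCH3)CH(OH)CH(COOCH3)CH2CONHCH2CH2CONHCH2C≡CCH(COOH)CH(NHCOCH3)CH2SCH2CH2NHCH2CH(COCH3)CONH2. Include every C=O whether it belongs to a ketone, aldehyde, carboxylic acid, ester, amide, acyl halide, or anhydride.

8

CH(COOCH3): ester, 1 C=O (running total 1).
CH(COOCH3): ester, 1 C=O (running total 2).
CH2CONHCH2: amide, 1 C=O (running total 3).
CH2CONHCH2: amide, 1 C=O (running total 4).
CH(COOH): carboxylic acid, 1 C=O (running total 5).
CH(NHCOCH3): amide, 1 C=O (running total 6).
CH(COCH3): ketone, 1 C=O (running total 7).
CONH2: amide, 1 C=O (running total 8).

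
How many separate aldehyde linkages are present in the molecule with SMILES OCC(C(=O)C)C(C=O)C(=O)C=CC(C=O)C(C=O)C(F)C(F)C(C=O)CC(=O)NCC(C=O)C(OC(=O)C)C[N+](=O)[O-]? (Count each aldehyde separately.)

5

HO– on an sp³ carbon → alcohol.
pendant –COCH3: carbonyl C bonded to two carbons → ketone.
pendant –CHO: carbonyl C bonded to C and H → aldehyde.
–C(=O)– with carbon on both sides → ketone.
C=C double bond → alkene.
pendant –CHO: carbonyl C bonded to C and H → aldehyde.
pendant –CHO: carbonyl C bonded to C and H → aldehyde.
halogen on an sp³ carbon → alkyl halide.
halogen on an sp³ carbon → alkyl halide.
pendant –CHO: carbonyl C bonded to C and H → aldehyde.
–C(=O)–N– linkage → amide (the N is not an amine).
pendant –CHO: carbonyl C bonded to C and H → aldehyde.
pendant –OC(=O)CH3: an acyloxy group → ester.
–NO2 on carbon → nitro group.
Aldehyde appears at: CH(CHO), CH(CHO), CH(CHO), CH(CHO), CH(CHO) → 5.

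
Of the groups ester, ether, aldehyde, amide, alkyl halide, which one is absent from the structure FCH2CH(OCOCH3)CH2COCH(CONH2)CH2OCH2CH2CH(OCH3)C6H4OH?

aldehyde

alkyl halide: present (FCH2 — halogen on an sp³ carbon → alkyl halide).
ether: present (CH2OCH2 — C–O–C with sp³ carbons on both sides and no adjacent C=O → ether).
amide: present (CH(CONH2) — pendant –CONH2: carbonyl C bonded to C and N → amide).
ester: present (CH(OCOCH3) — pendant –OC(=O)CH3: an acyloxy group → ester).
aldehyde: absent. In CO, the carbonyl carbon is bonded to two carbons, so it is a ketone, not an aldehyde.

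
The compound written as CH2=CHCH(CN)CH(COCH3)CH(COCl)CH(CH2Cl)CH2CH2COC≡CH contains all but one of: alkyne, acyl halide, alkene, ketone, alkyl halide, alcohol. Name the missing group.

acyl halide: present (CH(COCl) — pendant –C(=O)X: carbonyl C bonded to C and halogen → acyl halide).
alkene: present (CH2=CH — C=C double bond → alkene).
alkyl halide: present (CH(CH2Cl) — pendant –CH2X: halogen on sp³ carbon → alkyl halide).
alkyne: present (C≡CH — C≡C triple bond → alkyne).
ketone: present (CH(COCH3) — pendant –COCH3: carbonyl C bonded to two carbons → ketone).
alcohol: no segment matches this pattern.

alcohol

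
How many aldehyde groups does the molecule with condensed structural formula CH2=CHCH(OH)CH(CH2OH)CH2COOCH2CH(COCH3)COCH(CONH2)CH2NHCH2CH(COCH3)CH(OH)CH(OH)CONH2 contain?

Reading the structure from left to right:
  CH2=CH: C=C double bond → alkene.
  CH(OH): –OH on an sp³ carbon → alcohol (secondary).
  CH(CH2OH): pendant –CH2OH on an sp³ backbone C → alcohol.
  CH2COOCH2: –C(=O)–O–C with C on the carbonyl side → ester.
  CH(COCH3): pendant –COCH3: carbonyl C bonded to two carbons → ketone.
  CO: –C(=O)– with carbon on both sides → ketone.
  CH(CONH2): pendant –CONH2: carbonyl C bonded to C and N → amide.
  CH2NHCH2: C–N–C with sp³ carbons and no adjacent C=O → amine (secondary).
  CH(COCH3): pendant –COCH3: carbonyl C bonded to two carbons → ketone.
  CH(OH): –OH on an sp³ carbon → alcohol (secondary).
  CH(OH): –OH on an sp³ carbon → alcohol (secondary).
  CONH2: –C(=O)NH2: carbonyl C bonded to C and to N → amide (the N is not a separate amine).
No segment is a aldehyde: CH2COOCH2 is ester, not aldehyde; CH(COCH3) is ketone, not aldehyde; CO is ketone, not aldehyde. → 0.

0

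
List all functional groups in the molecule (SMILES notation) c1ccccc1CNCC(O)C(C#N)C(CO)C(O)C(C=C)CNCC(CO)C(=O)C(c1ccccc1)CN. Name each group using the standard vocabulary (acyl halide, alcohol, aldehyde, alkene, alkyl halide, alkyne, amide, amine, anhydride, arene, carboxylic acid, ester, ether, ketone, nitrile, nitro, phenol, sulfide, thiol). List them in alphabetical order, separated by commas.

alcohol, alkene, amine, arene, ketone, nitrile

C6H5– phenyl ring → arene.
C–N–C with sp³ carbons and no adjacent C=O → amine (secondary).
–OH on an sp³ carbon → alcohol (secondary).
pendant –C≡N: nitrile.
pendant –CH2OH on an sp³ backbone C → alcohol.
–OH on an sp³ carbon → alcohol (secondary).
pendant –CH=CH2: C=C double bond → alkene.
C–N–C with sp³ carbons and no adjacent C=O → amine (secondary).
pendant –CH2OH on an sp³ backbone C → alcohol.
–C(=O)– with carbon on both sides → ketone.
pendant –C6H5: benzene ring → arene.
–NH2 on an sp³ carbon with no adjacent C=O → amine.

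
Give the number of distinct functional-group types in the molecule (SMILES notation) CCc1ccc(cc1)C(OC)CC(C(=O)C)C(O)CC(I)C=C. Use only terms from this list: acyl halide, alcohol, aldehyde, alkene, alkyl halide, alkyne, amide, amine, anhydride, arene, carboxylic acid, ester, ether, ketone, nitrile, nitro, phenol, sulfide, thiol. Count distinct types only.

para-disubstituted benzene ring → arene.
pendant –OCH3: C–O–C with sp³ C, no adjacent C=O → ether.
pendant –COCH3: carbonyl C bonded to two carbons → ketone.
–OH on an sp³ carbon → alcohol (secondary).
halogen on an sp³ carbon → alkyl halide.
C=C double bond → alkene.
Distinct types present: alcohol, alkene, alkyl halide, arene, ether, ketone.

6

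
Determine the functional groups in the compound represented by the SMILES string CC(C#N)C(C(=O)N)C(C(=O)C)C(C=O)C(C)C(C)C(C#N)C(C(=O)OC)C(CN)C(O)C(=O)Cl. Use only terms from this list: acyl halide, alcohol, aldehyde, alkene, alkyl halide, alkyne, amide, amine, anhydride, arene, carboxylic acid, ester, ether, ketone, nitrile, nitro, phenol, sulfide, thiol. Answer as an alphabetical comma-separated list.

acyl halide, alcohol, aldehyde, amide, amine, ester, ketone, nitrile

pendant –C≡N: nitrile.
pendant –CONH2: carbonyl C bonded to C and N → amide.
pendant –COCH3: carbonyl C bonded to two carbons → ketone.
pendant –CHO: carbonyl C bonded to C and H → aldehyde.
pendant –C≡N: nitrile.
pendant –COOCH3: carbonyl C bonded to C and –OCH3 → ester.
pendant –CH2NH2: N on sp³ C, no adjacent C=O → amine.
–OH on an sp³ carbon → alcohol (secondary).
–C(=O)Cl: carbonyl C bonded to C and to a halogen → acyl halide (not alkyl halide).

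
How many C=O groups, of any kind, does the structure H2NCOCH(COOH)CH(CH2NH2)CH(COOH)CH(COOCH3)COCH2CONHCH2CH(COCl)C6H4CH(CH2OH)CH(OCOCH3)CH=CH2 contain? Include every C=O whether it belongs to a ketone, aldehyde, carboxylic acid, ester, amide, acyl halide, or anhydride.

H2NCO: amide, 1 C=O (running total 1).
CH(COOH): carboxylic acid, 1 C=O (running total 2).
CH(COOH): carboxylic acid, 1 C=O (running total 3).
CH(COOCH3): ester, 1 C=O (running total 4).
CO: ketone, 1 C=O (running total 5).
CH2CONHCH2: amide, 1 C=O (running total 6).
CH(COCl): acyl halide, 1 C=O (running total 7).
CH(OCOCH3): ester, 1 C=O (running total 8).

8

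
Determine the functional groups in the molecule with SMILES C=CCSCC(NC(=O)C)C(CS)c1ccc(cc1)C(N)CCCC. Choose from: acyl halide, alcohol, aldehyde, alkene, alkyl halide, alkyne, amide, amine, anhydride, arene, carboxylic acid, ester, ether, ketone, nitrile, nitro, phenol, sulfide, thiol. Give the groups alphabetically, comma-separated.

Reading the structure from left to right:
  CH2=CH: C=C double bond → alkene.
  CH2SCH2: C–S–C linkage → sulfide (thioether).
  CH(NHCOCH3): pendant –NHC(=O)CH3: N bonded to a carbonyl → amide (not amine).
  CH(CH2SH): pendant –CH2SH → thiol.
  C6H4: para-disubstituted benzene ring → arene.
  CH(NH2): –NH2 on an sp³ carbon with no adjacent C=O → amine.

alkene, amide, amine, arene, sulfide, thiol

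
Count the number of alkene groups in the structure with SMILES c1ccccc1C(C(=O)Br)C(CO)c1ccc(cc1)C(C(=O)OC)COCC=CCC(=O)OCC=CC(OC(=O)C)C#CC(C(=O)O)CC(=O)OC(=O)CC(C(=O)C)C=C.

3

Working along the chain:
  C6H5: C6H5– phenyl ring → arene.
  CH(COBr): pendant –C(=O)X: carbonyl C bonded to C and halogen → acyl halide.
  CH(CH2OH): pendant –CH2OH on an sp³ backbone C → alcohol.
  C6H4: para-disubstituted benzene ring → arene.
  CH(COOCH3): pendant –COOCH3: carbonyl C bonded to C and –OCH3 → ester.
  CH2OCH2: C–O–C with sp³ carbons on both sides and no adjacent C=O → ether.
  CH=CH: C=C double bond → alkene.
  CH2COOCH2: –C(=O)–O–C with C on the carbonyl side → ester.
  CH=CH: C=C double bond → alkene.
  CH(OCOCH3): pendant –OC(=O)CH3: an acyloxy group → ester.
  C≡C: C≡C triple bond → alkyne.
  CH(COOH): pendant –COOH: carbonyl C bonded to C and –OH → carboxylic acid.
  CH2CO-O-COCH2: two acyl groups sharing one oxygen, –C(=O)–O–C(=O)– → anhydride.
  CH(COCH3): pendant –COCH3: carbonyl C bonded to two carbons → ketone.
  CH=CH2: C=C double bond → alkene.
Alkene appears at: CH=CH, CH=CH, CH=CH2 → 3.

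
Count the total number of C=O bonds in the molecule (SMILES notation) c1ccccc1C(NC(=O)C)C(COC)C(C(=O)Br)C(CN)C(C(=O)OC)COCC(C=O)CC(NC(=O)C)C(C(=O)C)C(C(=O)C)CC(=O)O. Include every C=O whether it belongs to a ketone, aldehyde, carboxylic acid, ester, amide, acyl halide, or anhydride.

8

CH(NHCOCH3): amide, 1 C=O (running total 1).
CH(COBr): acyl halide, 1 C=O (running total 2).
CH(COOCH3): ester, 1 C=O (running total 3).
CH(CHO): aldehyde, 1 C=O (running total 4).
CH(NHCOCH3): amide, 1 C=O (running total 5).
CH(COCH3): ketone, 1 C=O (running total 6).
CH(COCH3): ketone, 1 C=O (running total 7).
COOH: carboxylic acid, 1 C=O (running total 8).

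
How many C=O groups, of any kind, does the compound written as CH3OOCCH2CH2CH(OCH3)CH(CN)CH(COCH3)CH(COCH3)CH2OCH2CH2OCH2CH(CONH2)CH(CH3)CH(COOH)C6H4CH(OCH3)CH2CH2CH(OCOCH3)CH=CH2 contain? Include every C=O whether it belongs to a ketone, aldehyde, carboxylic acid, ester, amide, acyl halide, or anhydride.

CH3OOC: ester, 1 C=O (running total 1).
CH(COCH3): ketone, 1 C=O (running total 2).
CH(COCH3): ketone, 1 C=O (running total 3).
CH(CONH2): amide, 1 C=O (running total 4).
CH(COOH): carboxylic acid, 1 C=O (running total 5).
CH(OCOCH3): ester, 1 C=O (running total 6).

6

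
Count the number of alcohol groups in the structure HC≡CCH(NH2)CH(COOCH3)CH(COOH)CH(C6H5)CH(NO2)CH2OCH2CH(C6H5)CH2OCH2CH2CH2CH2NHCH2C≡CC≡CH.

0

C≡C triple bond → alkyne.
–NH2 on an sp³ carbon with no adjacent C=O → amine.
pendant –COOCH3: carbonyl C bonded to C and –OCH3 → ester.
pendant –COOH: carbonyl C bonded to C and –OH → carboxylic acid.
pendant –C6H5: benzene ring → arene.
–NO2 on an sp³ carbon → nitro (the N=O is not a carbonyl).
C–O–C with sp³ carbons on both sides and no adjacent C=O → ether.
pendant –C6H5: benzene ring → arene.
C–O–C with sp³ carbons on both sides and no adjacent C=O → ether.
C–N–C with sp³ carbons and no adjacent C=O → amine (secondary).
C≡C triple bond → alkyne.
C≡C triple bond → alkyne.
No segment is a alcohol: CH(COOH) is carboxylic acid, not alcohol; CH2OCH2 is ether, not alcohol; CH2OCH2 is ether, not alcohol. → 0.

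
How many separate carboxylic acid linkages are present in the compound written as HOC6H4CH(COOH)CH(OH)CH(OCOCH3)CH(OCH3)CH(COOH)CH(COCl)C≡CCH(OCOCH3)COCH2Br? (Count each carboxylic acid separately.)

2

–OH attached directly to an aromatic ring → phenol (not alcohol); the ring itself is an arene.
pendant –COOH: carbonyl C bonded to C and –OH → carboxylic acid.
–OH on an sp³ carbon → alcohol (secondary).
pendant –OC(=O)CH3: an acyloxy group → ester.
pendant –OCH3: C–O–C with sp³ C, no adjacent C=O → ether.
pendant –COOH: carbonyl C bonded to C and –OH → carboxylic acid.
pendant –C(=O)X: carbonyl C bonded to C and halogen → acyl halide.
C≡C triple bond → alkyne.
pendant –OC(=O)CH3: an acyloxy group → ester.
–C(=O)– with carbon on both sides → ketone.
halogen on an sp³ carbon → alkyl halide.
Carboxylic acid appears at: CH(COOH), CH(COOH) → 2.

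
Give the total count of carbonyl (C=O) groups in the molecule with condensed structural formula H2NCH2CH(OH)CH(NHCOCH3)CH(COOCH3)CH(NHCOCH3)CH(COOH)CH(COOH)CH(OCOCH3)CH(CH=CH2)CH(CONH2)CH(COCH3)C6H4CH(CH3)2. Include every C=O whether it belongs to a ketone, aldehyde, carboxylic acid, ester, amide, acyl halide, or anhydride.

CH(NHCOCH3): amide, 1 C=O (running total 1).
CH(COOCH3): ester, 1 C=O (running total 2).
CH(NHCOCH3): amide, 1 C=O (running total 3).
CH(COOH): carboxylic acid, 1 C=O (running total 4).
CH(COOH): carboxylic acid, 1 C=O (running total 5).
CH(OCOCH3): ester, 1 C=O (running total 6).
CH(CONH2): amide, 1 C=O (running total 7).
CH(COCH3): ketone, 1 C=O (running total 8).

8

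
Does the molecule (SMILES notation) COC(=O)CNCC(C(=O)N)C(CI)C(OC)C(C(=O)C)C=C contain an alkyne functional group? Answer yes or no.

CH3O–C(=O)–: carbonyl C bonded to C and to –OCH3 → ester (not ketone + ether).
C–N–C with sp³ carbons and no adjacent C=O → amine (secondary).
pendant –CONH2: carbonyl C bonded to C and N → amide.
pendant –CH2X: halogen on sp³ carbon → alkyl halide.
pendant –OCH3: C–O–C with sp³ C, no adjacent C=O → ether.
pendant –COCH3: carbonyl C bonded to two carbons → ketone.
C=C double bond → alkene.
The groups actually present are: alkene, alkyl halide, amide, amine, ester, ether, ketone.

no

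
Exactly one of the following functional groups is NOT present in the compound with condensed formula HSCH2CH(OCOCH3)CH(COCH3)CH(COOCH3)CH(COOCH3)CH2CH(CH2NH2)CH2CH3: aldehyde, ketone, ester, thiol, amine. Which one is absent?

aldehyde

ketone: present (CH(COCH3) — pendant –COCH3: carbonyl C bonded to two carbons → ketone).
thiol: present (HSCH2 — –SH on an sp³ carbon → thiol).
ester: present (CH(OCOCH3) — pendant –OC(=O)CH3: an acyloxy group → ester).
amine: present (CH(CH2NH2) — pendant –CH2NH2: N on sp³ C, no adjacent C=O → amine).
aldehyde: absent. In CH(COCH3), the carbonyl carbon is bonded to two carbons, so it is a ketone, not an aldehyde.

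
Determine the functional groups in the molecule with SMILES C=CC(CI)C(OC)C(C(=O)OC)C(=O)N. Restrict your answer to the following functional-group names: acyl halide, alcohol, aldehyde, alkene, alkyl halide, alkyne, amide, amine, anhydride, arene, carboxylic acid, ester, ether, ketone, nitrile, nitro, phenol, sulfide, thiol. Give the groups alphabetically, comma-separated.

C=C double bond → alkene.
pendant –CH2X: halogen on sp³ carbon → alkyl halide.
pendant –OCH3: C–O–C with sp³ C, no adjacent C=O → ether.
pendant –COOCH3: carbonyl C bonded to C and –OCH3 → ester.
–C(=O)NH2: carbonyl C bonded to C and to N → amide (the N is not a separate amine).

alkene, alkyl halide, amide, ester, ether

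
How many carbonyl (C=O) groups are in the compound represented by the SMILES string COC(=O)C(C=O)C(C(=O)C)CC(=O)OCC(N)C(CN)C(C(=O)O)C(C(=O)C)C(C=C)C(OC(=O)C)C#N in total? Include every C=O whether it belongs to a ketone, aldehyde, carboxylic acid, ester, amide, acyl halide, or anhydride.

CH3OOC: ester, 1 C=O (running total 1).
CH(CHO): aldehyde, 1 C=O (running total 2).
CH(COCH3): ketone, 1 C=O (running total 3).
CH2COOCH2: ester, 1 C=O (running total 4).
CH(COOH): carboxylic acid, 1 C=O (running total 5).
CH(COCH3): ketone, 1 C=O (running total 6).
CH(OCOCH3): ester, 1 C=O (running total 7).

7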